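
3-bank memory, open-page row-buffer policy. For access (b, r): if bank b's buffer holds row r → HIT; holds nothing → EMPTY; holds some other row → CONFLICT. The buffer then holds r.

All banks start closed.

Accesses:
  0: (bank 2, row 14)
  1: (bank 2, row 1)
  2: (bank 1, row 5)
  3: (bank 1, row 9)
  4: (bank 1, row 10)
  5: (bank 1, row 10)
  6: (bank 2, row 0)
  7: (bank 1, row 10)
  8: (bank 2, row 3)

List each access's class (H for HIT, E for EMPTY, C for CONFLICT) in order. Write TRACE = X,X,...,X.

  [0] b2 r14: no row ⇒ E
  [1] b2 r1: had r14 ⇒ C
  [2] b1 r5: no row ⇒ E
  [3] b1 r9: had r5 ⇒ C
  [4] b1 r10: had r9 ⇒ C
  [5] b1 r10: had r10 ⇒ H
  [6] b2 r0: had r1 ⇒ C
  [7] b1 r10: had r10 ⇒ H
  [8] b2 r3: had r0 ⇒ C

TRACE = E,C,E,C,C,H,C,H,C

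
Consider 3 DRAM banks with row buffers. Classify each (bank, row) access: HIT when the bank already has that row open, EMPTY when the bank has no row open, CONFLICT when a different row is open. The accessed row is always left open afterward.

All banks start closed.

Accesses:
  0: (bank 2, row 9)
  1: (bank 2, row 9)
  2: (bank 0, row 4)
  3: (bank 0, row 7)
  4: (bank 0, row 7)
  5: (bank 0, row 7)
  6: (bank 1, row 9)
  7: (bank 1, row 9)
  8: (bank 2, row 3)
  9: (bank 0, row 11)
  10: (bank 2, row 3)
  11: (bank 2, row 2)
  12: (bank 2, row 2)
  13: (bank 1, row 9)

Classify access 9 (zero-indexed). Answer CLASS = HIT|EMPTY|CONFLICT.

#0 (2,9) E
#1 (2,9) H  (was 9)
#2 (0,4) E
#3 (0,7) C  (was 4)
#4 (0,7) H  (was 7)
#5 (0,7) H  (was 7)
#6 (1,9) E
#7 (1,9) H  (was 9)
#8 (2,3) C  (was 9)
#9 (0,11) C  (was 7)
#10 (2,3) H  (was 3)
#11 (2,2) C  (was 3)
#12 (2,2) H  (was 2)
#13 (1,9) H  (was 9)

CLASS = CONFLICT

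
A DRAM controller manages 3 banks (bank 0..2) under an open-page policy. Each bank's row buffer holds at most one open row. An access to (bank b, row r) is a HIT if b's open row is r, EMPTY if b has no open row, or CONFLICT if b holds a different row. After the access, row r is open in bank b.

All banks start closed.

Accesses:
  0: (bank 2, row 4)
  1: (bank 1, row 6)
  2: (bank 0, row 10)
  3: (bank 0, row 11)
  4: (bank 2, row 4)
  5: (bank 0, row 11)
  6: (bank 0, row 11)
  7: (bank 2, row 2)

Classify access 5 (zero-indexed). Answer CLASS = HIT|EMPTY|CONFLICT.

CLASS = HIT

0: bank 2 row 4 — prev None → EMPTY
1: bank 1 row 6 — prev None → EMPTY
2: bank 0 row 10 — prev None → EMPTY
3: bank 0 row 11 — prev 10 → CONFLICT
4: bank 2 row 4 — prev 4 → HIT
5: bank 0 row 11 — prev 11 → HIT
6: bank 0 row 11 — prev 11 → HIT
7: bank 2 row 2 — prev 4 → CONFLICT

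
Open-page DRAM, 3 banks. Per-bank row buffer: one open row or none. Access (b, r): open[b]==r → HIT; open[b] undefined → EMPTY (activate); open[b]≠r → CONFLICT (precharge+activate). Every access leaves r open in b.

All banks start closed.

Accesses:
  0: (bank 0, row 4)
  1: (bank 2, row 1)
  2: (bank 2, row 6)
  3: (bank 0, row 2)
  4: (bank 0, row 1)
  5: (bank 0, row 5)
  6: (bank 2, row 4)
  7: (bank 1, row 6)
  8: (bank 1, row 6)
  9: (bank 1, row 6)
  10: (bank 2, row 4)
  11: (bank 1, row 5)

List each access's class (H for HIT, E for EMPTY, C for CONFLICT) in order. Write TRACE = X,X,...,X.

TRACE = E,E,C,C,C,C,C,E,H,H,H,C

0: bank 0 row 4 — prev None → EMPTY
1: bank 2 row 1 — prev None → EMPTY
2: bank 2 row 6 — prev 1 → CONFLICT
3: bank 0 row 2 — prev 4 → CONFLICT
4: bank 0 row 1 — prev 2 → CONFLICT
5: bank 0 row 5 — prev 1 → CONFLICT
6: bank 2 row 4 — prev 6 → CONFLICT
7: bank 1 row 6 — prev None → EMPTY
8: bank 1 row 6 — prev 6 → HIT
9: bank 1 row 6 — prev 6 → HIT
10: bank 2 row 4 — prev 4 → HIT
11: bank 1 row 5 — prev 6 → CONFLICT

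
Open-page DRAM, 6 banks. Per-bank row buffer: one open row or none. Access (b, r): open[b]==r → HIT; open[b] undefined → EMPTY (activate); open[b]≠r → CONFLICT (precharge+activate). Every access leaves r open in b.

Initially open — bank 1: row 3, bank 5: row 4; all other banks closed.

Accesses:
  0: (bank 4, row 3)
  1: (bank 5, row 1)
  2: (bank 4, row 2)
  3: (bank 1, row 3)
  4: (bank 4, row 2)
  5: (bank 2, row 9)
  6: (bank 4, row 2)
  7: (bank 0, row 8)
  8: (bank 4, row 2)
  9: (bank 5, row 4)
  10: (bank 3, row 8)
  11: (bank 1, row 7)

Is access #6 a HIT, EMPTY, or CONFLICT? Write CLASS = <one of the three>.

0: bank 4 row 3 — prev None → EMPTY
1: bank 5 row 1 — prev 4 → CONFLICT
2: bank 4 row 2 — prev 3 → CONFLICT
3: bank 1 row 3 — prev 3 → HIT
4: bank 4 row 2 — prev 2 → HIT
5: bank 2 row 9 — prev None → EMPTY
6: bank 4 row 2 — prev 2 → HIT
7: bank 0 row 8 — prev None → EMPTY
8: bank 4 row 2 — prev 2 → HIT
9: bank 5 row 4 — prev 1 → CONFLICT
10: bank 3 row 8 — prev None → EMPTY
11: bank 1 row 7 — prev 3 → CONFLICT

CLASS = HIT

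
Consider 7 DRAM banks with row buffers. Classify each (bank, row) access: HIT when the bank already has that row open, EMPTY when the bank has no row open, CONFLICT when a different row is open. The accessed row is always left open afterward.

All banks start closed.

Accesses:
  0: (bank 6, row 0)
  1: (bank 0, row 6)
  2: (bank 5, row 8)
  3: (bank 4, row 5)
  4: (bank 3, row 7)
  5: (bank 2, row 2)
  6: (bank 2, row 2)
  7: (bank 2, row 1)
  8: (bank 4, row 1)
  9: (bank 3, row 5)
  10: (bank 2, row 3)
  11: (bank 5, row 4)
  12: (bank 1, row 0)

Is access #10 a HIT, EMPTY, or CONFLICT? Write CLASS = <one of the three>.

0: bank 6 row 0 — prev None → EMPTY
1: bank 0 row 6 — prev None → EMPTY
2: bank 5 row 8 — prev None → EMPTY
3: bank 4 row 5 — prev None → EMPTY
4: bank 3 row 7 — prev None → EMPTY
5: bank 2 row 2 — prev None → EMPTY
6: bank 2 row 2 — prev 2 → HIT
7: bank 2 row 1 — prev 2 → CONFLICT
8: bank 4 row 1 — prev 5 → CONFLICT
9: bank 3 row 5 — prev 7 → CONFLICT
10: bank 2 row 3 — prev 1 → CONFLICT
11: bank 5 row 4 — prev 8 → CONFLICT
12: bank 1 row 0 — prev None → EMPTY

CLASS = CONFLICT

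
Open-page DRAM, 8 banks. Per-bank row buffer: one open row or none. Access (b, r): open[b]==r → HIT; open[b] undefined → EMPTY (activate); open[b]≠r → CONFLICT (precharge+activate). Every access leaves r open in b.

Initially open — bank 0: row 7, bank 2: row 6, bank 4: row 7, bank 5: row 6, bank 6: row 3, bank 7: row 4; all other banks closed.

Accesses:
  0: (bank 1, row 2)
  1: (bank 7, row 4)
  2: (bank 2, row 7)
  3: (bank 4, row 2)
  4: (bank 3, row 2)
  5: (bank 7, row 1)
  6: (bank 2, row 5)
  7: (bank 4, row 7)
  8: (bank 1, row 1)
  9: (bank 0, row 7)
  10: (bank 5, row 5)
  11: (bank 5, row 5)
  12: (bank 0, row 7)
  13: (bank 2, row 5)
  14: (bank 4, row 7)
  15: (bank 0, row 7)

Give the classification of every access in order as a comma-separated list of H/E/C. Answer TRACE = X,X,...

TRACE = E,H,C,C,E,C,C,C,C,H,C,H,H,H,H,H

  [0] b1 r2: no row ⇒ E
  [1] b7 r4: had r4 ⇒ H
  [2] b2 r7: had r6 ⇒ C
  [3] b4 r2: had r7 ⇒ C
  [4] b3 r2: no row ⇒ E
  [5] b7 r1: had r4 ⇒ C
  [6] b2 r5: had r7 ⇒ C
  [7] b4 r7: had r2 ⇒ C
  [8] b1 r1: had r2 ⇒ C
  [9] b0 r7: had r7 ⇒ H
  [10] b5 r5: had r6 ⇒ C
  [11] b5 r5: had r5 ⇒ H
  [12] b0 r7: had r7 ⇒ H
  [13] b2 r5: had r5 ⇒ H
  [14] b4 r7: had r7 ⇒ H
  [15] b0 r7: had r7 ⇒ H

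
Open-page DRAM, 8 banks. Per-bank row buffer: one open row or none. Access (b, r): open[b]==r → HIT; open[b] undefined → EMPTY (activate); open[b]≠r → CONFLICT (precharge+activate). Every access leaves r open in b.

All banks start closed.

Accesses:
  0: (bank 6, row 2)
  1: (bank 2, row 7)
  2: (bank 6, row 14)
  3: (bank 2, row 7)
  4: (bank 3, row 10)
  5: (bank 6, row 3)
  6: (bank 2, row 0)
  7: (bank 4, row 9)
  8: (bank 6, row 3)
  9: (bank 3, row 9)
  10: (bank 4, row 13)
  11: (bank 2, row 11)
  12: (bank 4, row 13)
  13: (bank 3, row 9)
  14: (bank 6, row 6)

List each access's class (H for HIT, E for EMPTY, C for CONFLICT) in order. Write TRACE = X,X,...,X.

  [0] b6 r2: no row ⇒ E
  [1] b2 r7: no row ⇒ E
  [2] b6 r14: had r2 ⇒ C
  [3] b2 r7: had r7 ⇒ H
  [4] b3 r10: no row ⇒ E
  [5] b6 r3: had r14 ⇒ C
  [6] b2 r0: had r7 ⇒ C
  [7] b4 r9: no row ⇒ E
  [8] b6 r3: had r3 ⇒ H
  [9] b3 r9: had r10 ⇒ C
  [10] b4 r13: had r9 ⇒ C
  [11] b2 r11: had r0 ⇒ C
  [12] b4 r13: had r13 ⇒ H
  [13] b3 r9: had r9 ⇒ H
  [14] b6 r6: had r3 ⇒ C

TRACE = E,E,C,H,E,C,C,E,H,C,C,C,H,H,C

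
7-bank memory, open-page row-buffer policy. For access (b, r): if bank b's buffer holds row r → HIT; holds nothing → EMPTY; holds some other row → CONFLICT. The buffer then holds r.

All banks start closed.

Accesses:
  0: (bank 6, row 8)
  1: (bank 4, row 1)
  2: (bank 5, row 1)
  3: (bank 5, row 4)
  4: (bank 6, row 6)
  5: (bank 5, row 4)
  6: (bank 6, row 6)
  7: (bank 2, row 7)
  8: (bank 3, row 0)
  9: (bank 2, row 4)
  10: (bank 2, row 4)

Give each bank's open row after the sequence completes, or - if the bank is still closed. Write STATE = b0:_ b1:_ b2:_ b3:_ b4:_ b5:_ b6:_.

#0 (6,8) E
#1 (4,1) E
#2 (5,1) E
#3 (5,4) C  (was 1)
#4 (6,6) C  (was 8)
#5 (5,4) H  (was 4)
#6 (6,6) H  (was 6)
#7 (2,7) E
#8 (3,0) E
#9 (2,4) C  (was 7)
#10 (2,4) H  (was 4)

STATE = b0:- b1:- b2:4 b3:0 b4:1 b5:4 b6:6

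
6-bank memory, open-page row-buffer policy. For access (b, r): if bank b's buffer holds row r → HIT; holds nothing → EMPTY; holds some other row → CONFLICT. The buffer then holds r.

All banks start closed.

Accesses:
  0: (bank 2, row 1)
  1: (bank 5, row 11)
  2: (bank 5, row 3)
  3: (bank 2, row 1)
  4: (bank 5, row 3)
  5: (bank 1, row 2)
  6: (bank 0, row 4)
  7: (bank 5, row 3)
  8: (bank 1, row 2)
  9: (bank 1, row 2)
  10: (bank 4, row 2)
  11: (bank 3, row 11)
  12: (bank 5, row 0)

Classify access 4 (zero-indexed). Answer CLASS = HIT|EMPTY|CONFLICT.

CLASS = HIT

step 0: bank2 None->1 [EMPTY]
step 1: bank5 None->11 [EMPTY]
step 2: bank5 11->3 [CONFLICT]
step 3: bank2 1->1 [HIT]
step 4: bank5 3->3 [HIT]
step 5: bank1 None->2 [EMPTY]
step 6: bank0 None->4 [EMPTY]
step 7: bank5 3->3 [HIT]
step 8: bank1 2->2 [HIT]
step 9: bank1 2->2 [HIT]
step 10: bank4 None->2 [EMPTY]
step 11: bank3 None->11 [EMPTY]
step 12: bank5 3->0 [CONFLICT]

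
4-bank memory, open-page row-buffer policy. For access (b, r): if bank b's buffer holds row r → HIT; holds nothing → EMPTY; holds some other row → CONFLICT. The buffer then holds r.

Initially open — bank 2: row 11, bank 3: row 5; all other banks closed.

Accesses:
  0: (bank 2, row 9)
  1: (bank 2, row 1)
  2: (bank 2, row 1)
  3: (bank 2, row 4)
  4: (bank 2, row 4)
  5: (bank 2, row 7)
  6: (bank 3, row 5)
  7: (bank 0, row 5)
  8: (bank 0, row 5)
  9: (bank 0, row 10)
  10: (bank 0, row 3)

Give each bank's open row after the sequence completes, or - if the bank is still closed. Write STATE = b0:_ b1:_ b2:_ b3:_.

STATE = b0:3 b1:- b2:7 b3:5

#0 (2,9) C  (was 11)
#1 (2,1) C  (was 9)
#2 (2,1) H  (was 1)
#3 (2,4) C  (was 1)
#4 (2,4) H  (was 4)
#5 (2,7) C  (was 4)
#6 (3,5) H  (was 5)
#7 (0,5) E
#8 (0,5) H  (was 5)
#9 (0,10) C  (was 5)
#10 (0,3) C  (was 10)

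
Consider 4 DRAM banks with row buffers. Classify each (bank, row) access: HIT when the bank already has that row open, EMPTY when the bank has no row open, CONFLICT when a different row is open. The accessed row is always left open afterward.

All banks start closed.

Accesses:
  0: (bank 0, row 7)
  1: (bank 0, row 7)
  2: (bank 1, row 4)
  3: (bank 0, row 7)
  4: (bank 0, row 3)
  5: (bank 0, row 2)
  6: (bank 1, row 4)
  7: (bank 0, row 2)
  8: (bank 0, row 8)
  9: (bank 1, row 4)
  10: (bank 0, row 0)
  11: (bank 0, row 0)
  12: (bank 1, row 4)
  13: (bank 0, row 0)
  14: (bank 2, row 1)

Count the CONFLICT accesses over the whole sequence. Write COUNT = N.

COUNT = 4

#0 (0,7) E
#1 (0,7) H  (was 7)
#2 (1,4) E
#3 (0,7) H  (was 7)
#4 (0,3) C  (was 7)
#5 (0,2) C  (was 3)
#6 (1,4) H  (was 4)
#7 (0,2) H  (was 2)
#8 (0,8) C  (was 2)
#9 (1,4) H  (was 4)
#10 (0,0) C  (was 8)
#11 (0,0) H  (was 0)
#12 (1,4) H  (was 4)
#13 (0,0) H  (was 0)
#14 (2,1) E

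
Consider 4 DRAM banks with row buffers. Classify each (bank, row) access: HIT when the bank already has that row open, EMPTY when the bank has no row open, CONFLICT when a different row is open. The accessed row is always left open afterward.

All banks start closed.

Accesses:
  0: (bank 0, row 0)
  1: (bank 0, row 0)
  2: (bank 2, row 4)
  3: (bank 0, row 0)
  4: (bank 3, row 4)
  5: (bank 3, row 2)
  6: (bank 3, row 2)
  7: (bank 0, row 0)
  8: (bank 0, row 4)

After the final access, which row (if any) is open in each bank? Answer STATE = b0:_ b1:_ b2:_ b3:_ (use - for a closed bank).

STATE = b0:4 b1:- b2:4 b3:2

0: bank 0 row 0 — prev None → EMPTY
1: bank 0 row 0 — prev 0 → HIT
2: bank 2 row 4 — prev None → EMPTY
3: bank 0 row 0 — prev 0 → HIT
4: bank 3 row 4 — prev None → EMPTY
5: bank 3 row 2 — prev 4 → CONFLICT
6: bank 3 row 2 — prev 2 → HIT
7: bank 0 row 0 — prev 0 → HIT
8: bank 0 row 4 — prev 0 → CONFLICT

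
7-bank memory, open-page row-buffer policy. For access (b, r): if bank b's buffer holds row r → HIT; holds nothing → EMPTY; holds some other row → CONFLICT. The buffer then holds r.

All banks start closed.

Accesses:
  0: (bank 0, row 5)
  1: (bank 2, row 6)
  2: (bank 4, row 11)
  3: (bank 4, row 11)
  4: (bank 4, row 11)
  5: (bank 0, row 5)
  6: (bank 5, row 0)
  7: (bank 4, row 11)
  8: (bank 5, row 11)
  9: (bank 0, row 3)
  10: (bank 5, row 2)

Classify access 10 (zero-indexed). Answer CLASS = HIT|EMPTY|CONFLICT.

CLASS = CONFLICT

0: bank 0 row 5 — prev None → EMPTY
1: bank 2 row 6 — prev None → EMPTY
2: bank 4 row 11 — prev None → EMPTY
3: bank 4 row 11 — prev 11 → HIT
4: bank 4 row 11 — prev 11 → HIT
5: bank 0 row 5 — prev 5 → HIT
6: bank 5 row 0 — prev None → EMPTY
7: bank 4 row 11 — prev 11 → HIT
8: bank 5 row 11 — prev 0 → CONFLICT
9: bank 0 row 3 — prev 5 → CONFLICT
10: bank 5 row 2 — prev 11 → CONFLICT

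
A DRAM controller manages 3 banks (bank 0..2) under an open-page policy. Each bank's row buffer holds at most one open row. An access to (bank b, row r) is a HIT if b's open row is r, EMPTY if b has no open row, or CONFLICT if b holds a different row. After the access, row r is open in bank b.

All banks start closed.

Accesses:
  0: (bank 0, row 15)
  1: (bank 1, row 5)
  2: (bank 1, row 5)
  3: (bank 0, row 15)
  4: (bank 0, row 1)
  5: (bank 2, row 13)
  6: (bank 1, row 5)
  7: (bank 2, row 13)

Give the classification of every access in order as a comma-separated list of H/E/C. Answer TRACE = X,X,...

0: bank 0 row 15 — prev None → EMPTY
1: bank 1 row 5 — prev None → EMPTY
2: bank 1 row 5 — prev 5 → HIT
3: bank 0 row 15 — prev 15 → HIT
4: bank 0 row 1 — prev 15 → CONFLICT
5: bank 2 row 13 — prev None → EMPTY
6: bank 1 row 5 — prev 5 → HIT
7: bank 2 row 13 — prev 13 → HIT

TRACE = E,E,H,H,C,E,H,H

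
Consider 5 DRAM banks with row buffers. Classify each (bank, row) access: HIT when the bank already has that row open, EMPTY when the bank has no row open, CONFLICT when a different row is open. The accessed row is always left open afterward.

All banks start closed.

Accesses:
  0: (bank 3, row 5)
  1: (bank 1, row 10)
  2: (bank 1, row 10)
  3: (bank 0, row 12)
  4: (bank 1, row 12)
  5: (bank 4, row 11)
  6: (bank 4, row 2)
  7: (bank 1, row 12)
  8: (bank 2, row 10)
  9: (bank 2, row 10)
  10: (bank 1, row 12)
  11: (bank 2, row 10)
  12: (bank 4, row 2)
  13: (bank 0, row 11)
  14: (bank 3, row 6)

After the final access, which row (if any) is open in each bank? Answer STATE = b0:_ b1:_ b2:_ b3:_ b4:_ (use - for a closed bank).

#0 (3,5) E
#1 (1,10) E
#2 (1,10) H  (was 10)
#3 (0,12) E
#4 (1,12) C  (was 10)
#5 (4,11) E
#6 (4,2) C  (was 11)
#7 (1,12) H  (was 12)
#8 (2,10) E
#9 (2,10) H  (was 10)
#10 (1,12) H  (was 12)
#11 (2,10) H  (was 10)
#12 (4,2) H  (was 2)
#13 (0,11) C  (was 12)
#14 (3,6) C  (was 5)

STATE = b0:11 b1:12 b2:10 b3:6 b4:2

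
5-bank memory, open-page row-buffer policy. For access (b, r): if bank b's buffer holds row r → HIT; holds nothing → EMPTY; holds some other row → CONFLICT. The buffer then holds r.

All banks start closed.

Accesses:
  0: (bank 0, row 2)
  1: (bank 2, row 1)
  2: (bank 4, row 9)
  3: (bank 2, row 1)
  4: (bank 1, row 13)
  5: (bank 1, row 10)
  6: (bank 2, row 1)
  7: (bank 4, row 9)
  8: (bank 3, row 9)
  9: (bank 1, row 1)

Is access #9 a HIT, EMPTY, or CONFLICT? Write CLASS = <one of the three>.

CLASS = CONFLICT

0: bank 0 row 2 — prev None → EMPTY
1: bank 2 row 1 — prev None → EMPTY
2: bank 4 row 9 — prev None → EMPTY
3: bank 2 row 1 — prev 1 → HIT
4: bank 1 row 13 — prev None → EMPTY
5: bank 1 row 10 — prev 13 → CONFLICT
6: bank 2 row 1 — prev 1 → HIT
7: bank 4 row 9 — prev 9 → HIT
8: bank 3 row 9 — prev None → EMPTY
9: bank 1 row 1 — prev 10 → CONFLICT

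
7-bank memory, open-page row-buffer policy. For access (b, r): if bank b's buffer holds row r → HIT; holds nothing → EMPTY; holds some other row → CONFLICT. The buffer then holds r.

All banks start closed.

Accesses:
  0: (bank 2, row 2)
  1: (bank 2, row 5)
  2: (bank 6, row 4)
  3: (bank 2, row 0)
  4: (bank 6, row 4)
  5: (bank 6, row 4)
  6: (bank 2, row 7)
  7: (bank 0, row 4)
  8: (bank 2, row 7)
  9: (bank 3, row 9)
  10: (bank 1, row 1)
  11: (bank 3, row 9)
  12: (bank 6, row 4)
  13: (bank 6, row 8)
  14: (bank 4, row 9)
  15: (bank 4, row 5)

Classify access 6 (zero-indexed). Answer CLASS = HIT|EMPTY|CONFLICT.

CLASS = CONFLICT

step 0: bank2 None->2 [EMPTY]
step 1: bank2 2->5 [CONFLICT]
step 2: bank6 None->4 [EMPTY]
step 3: bank2 5->0 [CONFLICT]
step 4: bank6 4->4 [HIT]
step 5: bank6 4->4 [HIT]
step 6: bank2 0->7 [CONFLICT]
step 7: bank0 None->4 [EMPTY]
step 8: bank2 7->7 [HIT]
step 9: bank3 None->9 [EMPTY]
step 10: bank1 None->1 [EMPTY]
step 11: bank3 9->9 [HIT]
step 12: bank6 4->4 [HIT]
step 13: bank6 4->8 [CONFLICT]
step 14: bank4 None->9 [EMPTY]
step 15: bank4 9->5 [CONFLICT]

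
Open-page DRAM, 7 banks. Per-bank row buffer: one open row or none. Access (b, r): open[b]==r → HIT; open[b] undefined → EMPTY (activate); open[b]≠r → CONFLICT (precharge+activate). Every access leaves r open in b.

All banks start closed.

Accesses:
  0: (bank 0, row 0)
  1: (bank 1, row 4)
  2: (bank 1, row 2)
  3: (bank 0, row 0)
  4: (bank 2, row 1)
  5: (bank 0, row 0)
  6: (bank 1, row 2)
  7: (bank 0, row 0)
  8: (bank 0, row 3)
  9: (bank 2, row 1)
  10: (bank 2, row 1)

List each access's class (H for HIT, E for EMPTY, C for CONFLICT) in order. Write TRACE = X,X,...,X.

TRACE = E,E,C,H,E,H,H,H,C,H,H

0: bank 0 row 0 — prev None → EMPTY
1: bank 1 row 4 — prev None → EMPTY
2: bank 1 row 2 — prev 4 → CONFLICT
3: bank 0 row 0 — prev 0 → HIT
4: bank 2 row 1 — prev None → EMPTY
5: bank 0 row 0 — prev 0 → HIT
6: bank 1 row 2 — prev 2 → HIT
7: bank 0 row 0 — prev 0 → HIT
8: bank 0 row 3 — prev 0 → CONFLICT
9: bank 2 row 1 — prev 1 → HIT
10: bank 2 row 1 — prev 1 → HIT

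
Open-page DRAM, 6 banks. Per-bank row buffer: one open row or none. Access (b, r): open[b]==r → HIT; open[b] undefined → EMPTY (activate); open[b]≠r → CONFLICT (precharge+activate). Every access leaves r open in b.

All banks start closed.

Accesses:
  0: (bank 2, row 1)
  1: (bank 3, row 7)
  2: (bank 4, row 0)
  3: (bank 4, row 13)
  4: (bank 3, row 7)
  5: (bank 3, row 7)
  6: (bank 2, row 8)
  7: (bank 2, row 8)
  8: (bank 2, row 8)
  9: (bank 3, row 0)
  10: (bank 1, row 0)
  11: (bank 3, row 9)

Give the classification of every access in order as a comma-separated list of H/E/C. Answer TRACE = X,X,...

TRACE = E,E,E,C,H,H,C,H,H,C,E,C

step 0: bank2 None->1 [EMPTY]
step 1: bank3 None->7 [EMPTY]
step 2: bank4 None->0 [EMPTY]
step 3: bank4 0->13 [CONFLICT]
step 4: bank3 7->7 [HIT]
step 5: bank3 7->7 [HIT]
step 6: bank2 1->8 [CONFLICT]
step 7: bank2 8->8 [HIT]
step 8: bank2 8->8 [HIT]
step 9: bank3 7->0 [CONFLICT]
step 10: bank1 None->0 [EMPTY]
step 11: bank3 0->9 [CONFLICT]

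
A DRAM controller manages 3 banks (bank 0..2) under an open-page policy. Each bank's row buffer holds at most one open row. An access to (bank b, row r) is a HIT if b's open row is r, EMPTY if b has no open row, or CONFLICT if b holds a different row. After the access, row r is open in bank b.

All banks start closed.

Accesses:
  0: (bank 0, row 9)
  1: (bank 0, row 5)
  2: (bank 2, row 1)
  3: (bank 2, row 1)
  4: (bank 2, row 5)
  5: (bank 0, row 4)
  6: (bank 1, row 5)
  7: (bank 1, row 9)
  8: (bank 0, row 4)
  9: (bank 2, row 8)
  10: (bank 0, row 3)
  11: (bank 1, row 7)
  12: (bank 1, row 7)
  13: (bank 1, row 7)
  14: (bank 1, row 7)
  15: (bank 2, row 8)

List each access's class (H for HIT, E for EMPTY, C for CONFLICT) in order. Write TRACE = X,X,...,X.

step 0: bank0 None->9 [EMPTY]
step 1: bank0 9->5 [CONFLICT]
step 2: bank2 None->1 [EMPTY]
step 3: bank2 1->1 [HIT]
step 4: bank2 1->5 [CONFLICT]
step 5: bank0 5->4 [CONFLICT]
step 6: bank1 None->5 [EMPTY]
step 7: bank1 5->9 [CONFLICT]
step 8: bank0 4->4 [HIT]
step 9: bank2 5->8 [CONFLICT]
step 10: bank0 4->3 [CONFLICT]
step 11: bank1 9->7 [CONFLICT]
step 12: bank1 7->7 [HIT]
step 13: bank1 7->7 [HIT]
step 14: bank1 7->7 [HIT]
step 15: bank2 8->8 [HIT]

TRACE = E,C,E,H,C,C,E,C,H,C,C,C,H,H,H,H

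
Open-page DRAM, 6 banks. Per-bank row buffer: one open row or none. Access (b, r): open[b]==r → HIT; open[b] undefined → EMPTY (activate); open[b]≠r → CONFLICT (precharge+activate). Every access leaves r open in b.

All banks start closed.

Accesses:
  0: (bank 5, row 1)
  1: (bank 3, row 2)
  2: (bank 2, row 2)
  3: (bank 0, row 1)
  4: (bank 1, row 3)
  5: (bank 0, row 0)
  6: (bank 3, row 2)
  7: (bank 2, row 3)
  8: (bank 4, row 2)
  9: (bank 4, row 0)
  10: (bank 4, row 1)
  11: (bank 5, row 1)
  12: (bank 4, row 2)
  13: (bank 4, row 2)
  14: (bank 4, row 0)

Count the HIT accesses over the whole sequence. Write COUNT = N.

#0 (5,1) E
#1 (3,2) E
#2 (2,2) E
#3 (0,1) E
#4 (1,3) E
#5 (0,0) C  (was 1)
#6 (3,2) H  (was 2)
#7 (2,3) C  (was 2)
#8 (4,2) E
#9 (4,0) C  (was 2)
#10 (4,1) C  (was 0)
#11 (5,1) H  (was 1)
#12 (4,2) C  (was 1)
#13 (4,2) H  (was 2)
#14 (4,0) C  (was 2)

COUNT = 3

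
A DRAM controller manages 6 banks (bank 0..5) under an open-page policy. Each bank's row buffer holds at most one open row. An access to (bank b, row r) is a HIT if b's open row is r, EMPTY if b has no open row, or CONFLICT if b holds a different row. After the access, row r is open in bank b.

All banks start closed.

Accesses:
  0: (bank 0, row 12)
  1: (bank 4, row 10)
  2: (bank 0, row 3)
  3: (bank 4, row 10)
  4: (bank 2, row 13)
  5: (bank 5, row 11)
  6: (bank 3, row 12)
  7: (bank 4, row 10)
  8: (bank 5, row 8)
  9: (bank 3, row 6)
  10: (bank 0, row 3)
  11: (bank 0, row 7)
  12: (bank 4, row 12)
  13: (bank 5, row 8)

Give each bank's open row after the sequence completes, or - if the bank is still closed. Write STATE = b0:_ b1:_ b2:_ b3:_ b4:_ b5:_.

STATE = b0:7 b1:- b2:13 b3:6 b4:12 b5:8

#0 (0,12) E
#1 (4,10) E
#2 (0,3) C  (was 12)
#3 (4,10) H  (was 10)
#4 (2,13) E
#5 (5,11) E
#6 (3,12) E
#7 (4,10) H  (was 10)
#8 (5,8) C  (was 11)
#9 (3,6) C  (was 12)
#10 (0,3) H  (was 3)
#11 (0,7) C  (was 3)
#12 (4,12) C  (was 10)
#13 (5,8) H  (was 8)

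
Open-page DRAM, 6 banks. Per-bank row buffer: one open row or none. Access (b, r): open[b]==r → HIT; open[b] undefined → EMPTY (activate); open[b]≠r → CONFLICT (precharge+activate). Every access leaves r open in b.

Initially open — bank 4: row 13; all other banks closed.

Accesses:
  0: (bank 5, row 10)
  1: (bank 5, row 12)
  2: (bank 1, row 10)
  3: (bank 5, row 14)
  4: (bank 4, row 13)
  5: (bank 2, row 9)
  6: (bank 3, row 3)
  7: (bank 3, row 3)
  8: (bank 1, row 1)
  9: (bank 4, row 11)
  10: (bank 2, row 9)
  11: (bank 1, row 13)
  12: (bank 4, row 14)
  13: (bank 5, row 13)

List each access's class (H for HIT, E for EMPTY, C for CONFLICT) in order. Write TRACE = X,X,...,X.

TRACE = E,C,E,C,H,E,E,H,C,C,H,C,C,C

step 0: bank5 None->10 [EMPTY]
step 1: bank5 10->12 [CONFLICT]
step 2: bank1 None->10 [EMPTY]
step 3: bank5 12->14 [CONFLICT]
step 4: bank4 13->13 [HIT]
step 5: bank2 None->9 [EMPTY]
step 6: bank3 None->3 [EMPTY]
step 7: bank3 3->3 [HIT]
step 8: bank1 10->1 [CONFLICT]
step 9: bank4 13->11 [CONFLICT]
step 10: bank2 9->9 [HIT]
step 11: bank1 1->13 [CONFLICT]
step 12: bank4 11->14 [CONFLICT]
step 13: bank5 14->13 [CONFLICT]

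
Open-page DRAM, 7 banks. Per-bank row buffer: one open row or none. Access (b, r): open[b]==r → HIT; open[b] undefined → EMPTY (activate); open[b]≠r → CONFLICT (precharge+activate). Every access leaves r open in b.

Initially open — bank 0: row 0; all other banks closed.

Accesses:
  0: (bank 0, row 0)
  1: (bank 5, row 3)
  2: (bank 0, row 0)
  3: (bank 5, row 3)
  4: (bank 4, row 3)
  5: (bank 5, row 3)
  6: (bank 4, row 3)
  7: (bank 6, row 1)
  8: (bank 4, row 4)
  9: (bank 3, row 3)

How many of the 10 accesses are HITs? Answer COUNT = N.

COUNT = 5

  [0] b0 r0: had r0 ⇒ H
  [1] b5 r3: no row ⇒ E
  [2] b0 r0: had r0 ⇒ H
  [3] b5 r3: had r3 ⇒ H
  [4] b4 r3: no row ⇒ E
  [5] b5 r3: had r3 ⇒ H
  [6] b4 r3: had r3 ⇒ H
  [7] b6 r1: no row ⇒ E
  [8] b4 r4: had r3 ⇒ C
  [9] b3 r3: no row ⇒ E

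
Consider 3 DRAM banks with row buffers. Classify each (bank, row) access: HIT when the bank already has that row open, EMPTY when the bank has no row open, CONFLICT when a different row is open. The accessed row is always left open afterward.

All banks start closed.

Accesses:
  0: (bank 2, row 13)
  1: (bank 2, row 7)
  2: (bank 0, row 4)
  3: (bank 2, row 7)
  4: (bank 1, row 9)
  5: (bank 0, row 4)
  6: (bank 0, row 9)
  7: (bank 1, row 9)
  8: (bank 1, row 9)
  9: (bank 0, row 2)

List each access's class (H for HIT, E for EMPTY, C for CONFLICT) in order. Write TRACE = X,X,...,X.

#0 (2,13) E
#1 (2,7) C  (was 13)
#2 (0,4) E
#3 (2,7) H  (was 7)
#4 (1,9) E
#5 (0,4) H  (was 4)
#6 (0,9) C  (was 4)
#7 (1,9) H  (was 9)
#8 (1,9) H  (was 9)
#9 (0,2) C  (was 9)

TRACE = E,C,E,H,E,H,C,H,H,C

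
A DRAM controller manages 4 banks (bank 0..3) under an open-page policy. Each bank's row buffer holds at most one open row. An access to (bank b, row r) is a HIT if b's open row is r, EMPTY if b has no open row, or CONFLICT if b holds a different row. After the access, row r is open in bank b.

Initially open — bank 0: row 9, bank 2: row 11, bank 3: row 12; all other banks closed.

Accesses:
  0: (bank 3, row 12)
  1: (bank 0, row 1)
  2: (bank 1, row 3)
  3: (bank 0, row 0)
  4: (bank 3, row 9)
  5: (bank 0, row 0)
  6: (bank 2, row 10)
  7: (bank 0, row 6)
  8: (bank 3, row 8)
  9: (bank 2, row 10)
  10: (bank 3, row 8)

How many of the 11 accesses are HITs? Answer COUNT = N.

COUNT = 4

  [0] b3 r12: had r12 ⇒ H
  [1] b0 r1: had r9 ⇒ C
  [2] b1 r3: no row ⇒ E
  [3] b0 r0: had r1 ⇒ C
  [4] b3 r9: had r12 ⇒ C
  [5] b0 r0: had r0 ⇒ H
  [6] b2 r10: had r11 ⇒ C
  [7] b0 r6: had r0 ⇒ C
  [8] b3 r8: had r9 ⇒ C
  [9] b2 r10: had r10 ⇒ H
  [10] b3 r8: had r8 ⇒ H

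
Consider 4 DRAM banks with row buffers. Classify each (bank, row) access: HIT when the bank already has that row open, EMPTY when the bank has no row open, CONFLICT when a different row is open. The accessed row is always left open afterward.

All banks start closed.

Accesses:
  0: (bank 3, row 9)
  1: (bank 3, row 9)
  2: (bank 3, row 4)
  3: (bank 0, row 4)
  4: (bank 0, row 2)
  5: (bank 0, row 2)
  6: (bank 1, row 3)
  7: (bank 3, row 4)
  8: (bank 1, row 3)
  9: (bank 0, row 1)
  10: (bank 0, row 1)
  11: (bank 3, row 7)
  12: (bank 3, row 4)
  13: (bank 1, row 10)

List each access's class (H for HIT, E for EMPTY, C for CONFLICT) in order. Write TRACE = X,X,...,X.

step 0: bank3 None->9 [EMPTY]
step 1: bank3 9->9 [HIT]
step 2: bank3 9->4 [CONFLICT]
step 3: bank0 None->4 [EMPTY]
step 4: bank0 4->2 [CONFLICT]
step 5: bank0 2->2 [HIT]
step 6: bank1 None->3 [EMPTY]
step 7: bank3 4->4 [HIT]
step 8: bank1 3->3 [HIT]
step 9: bank0 2->1 [CONFLICT]
step 10: bank0 1->1 [HIT]
step 11: bank3 4->7 [CONFLICT]
step 12: bank3 7->4 [CONFLICT]
step 13: bank1 3->10 [CONFLICT]

TRACE = E,H,C,E,C,H,E,H,H,C,H,C,C,C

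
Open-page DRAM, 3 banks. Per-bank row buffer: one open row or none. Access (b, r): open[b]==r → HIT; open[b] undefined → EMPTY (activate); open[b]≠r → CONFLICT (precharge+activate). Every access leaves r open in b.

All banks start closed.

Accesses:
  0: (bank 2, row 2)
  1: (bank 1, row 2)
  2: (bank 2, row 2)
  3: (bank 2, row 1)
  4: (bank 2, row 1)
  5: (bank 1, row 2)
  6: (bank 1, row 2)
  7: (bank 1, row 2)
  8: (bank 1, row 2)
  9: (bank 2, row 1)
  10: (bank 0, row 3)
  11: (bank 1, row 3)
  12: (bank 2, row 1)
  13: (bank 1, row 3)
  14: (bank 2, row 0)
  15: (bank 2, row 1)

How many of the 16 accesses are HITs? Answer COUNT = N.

  [0] b2 r2: no row ⇒ E
  [1] b1 r2: no row ⇒ E
  [2] b2 r2: had r2 ⇒ H
  [3] b2 r1: had r2 ⇒ C
  [4] b2 r1: had r1 ⇒ H
  [5] b1 r2: had r2 ⇒ H
  [6] b1 r2: had r2 ⇒ H
  [7] b1 r2: had r2 ⇒ H
  [8] b1 r2: had r2 ⇒ H
  [9] b2 r1: had r1 ⇒ H
  [10] b0 r3: no row ⇒ E
  [11] b1 r3: had r2 ⇒ C
  [12] b2 r1: had r1 ⇒ H
  [13] b1 r3: had r3 ⇒ H
  [14] b2 r0: had r1 ⇒ C
  [15] b2 r1: had r0 ⇒ C

COUNT = 9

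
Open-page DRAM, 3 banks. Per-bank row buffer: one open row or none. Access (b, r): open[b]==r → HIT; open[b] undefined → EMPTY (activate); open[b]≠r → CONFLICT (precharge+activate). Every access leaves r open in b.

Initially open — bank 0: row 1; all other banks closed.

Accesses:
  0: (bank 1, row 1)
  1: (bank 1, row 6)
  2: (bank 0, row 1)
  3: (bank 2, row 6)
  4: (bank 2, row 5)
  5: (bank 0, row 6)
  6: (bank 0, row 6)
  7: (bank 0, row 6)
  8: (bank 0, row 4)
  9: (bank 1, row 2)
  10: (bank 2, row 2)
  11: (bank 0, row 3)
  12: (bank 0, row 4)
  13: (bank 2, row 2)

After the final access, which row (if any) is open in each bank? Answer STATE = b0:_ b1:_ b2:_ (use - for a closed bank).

step 0: bank1 None->1 [EMPTY]
step 1: bank1 1->6 [CONFLICT]
step 2: bank0 1->1 [HIT]
step 3: bank2 None->6 [EMPTY]
step 4: bank2 6->5 [CONFLICT]
step 5: bank0 1->6 [CONFLICT]
step 6: bank0 6->6 [HIT]
step 7: bank0 6->6 [HIT]
step 8: bank0 6->4 [CONFLICT]
step 9: bank1 6->2 [CONFLICT]
step 10: bank2 5->2 [CONFLICT]
step 11: bank0 4->3 [CONFLICT]
step 12: bank0 3->4 [CONFLICT]
step 13: bank2 2->2 [HIT]

STATE = b0:4 b1:2 b2:2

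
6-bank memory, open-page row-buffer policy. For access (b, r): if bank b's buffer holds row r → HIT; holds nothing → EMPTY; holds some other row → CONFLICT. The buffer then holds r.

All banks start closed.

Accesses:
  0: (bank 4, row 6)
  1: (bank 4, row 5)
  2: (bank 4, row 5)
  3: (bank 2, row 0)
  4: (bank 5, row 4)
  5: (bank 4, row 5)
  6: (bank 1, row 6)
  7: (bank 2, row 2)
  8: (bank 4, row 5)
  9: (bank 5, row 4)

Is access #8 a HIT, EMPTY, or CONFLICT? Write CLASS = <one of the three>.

step 0: bank4 None->6 [EMPTY]
step 1: bank4 6->5 [CONFLICT]
step 2: bank4 5->5 [HIT]
step 3: bank2 None->0 [EMPTY]
step 4: bank5 None->4 [EMPTY]
step 5: bank4 5->5 [HIT]
step 6: bank1 None->6 [EMPTY]
step 7: bank2 0->2 [CONFLICT]
step 8: bank4 5->5 [HIT]
step 9: bank5 4->4 [HIT]

CLASS = HIT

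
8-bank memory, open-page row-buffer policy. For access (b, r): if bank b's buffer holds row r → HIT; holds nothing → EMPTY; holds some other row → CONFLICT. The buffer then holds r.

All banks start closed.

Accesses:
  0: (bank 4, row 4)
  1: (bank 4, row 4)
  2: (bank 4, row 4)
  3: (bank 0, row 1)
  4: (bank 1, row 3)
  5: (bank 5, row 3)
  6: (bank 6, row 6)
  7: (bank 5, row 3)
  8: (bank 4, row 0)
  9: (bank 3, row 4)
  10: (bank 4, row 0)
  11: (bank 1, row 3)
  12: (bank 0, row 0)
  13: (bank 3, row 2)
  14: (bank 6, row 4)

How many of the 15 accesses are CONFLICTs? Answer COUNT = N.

COUNT = 4

0: bank 4 row 4 — prev None → EMPTY
1: bank 4 row 4 — prev 4 → HIT
2: bank 4 row 4 — prev 4 → HIT
3: bank 0 row 1 — prev None → EMPTY
4: bank 1 row 3 — prev None → EMPTY
5: bank 5 row 3 — prev None → EMPTY
6: bank 6 row 6 — prev None → EMPTY
7: bank 5 row 3 — prev 3 → HIT
8: bank 4 row 0 — prev 4 → CONFLICT
9: bank 3 row 4 — prev None → EMPTY
10: bank 4 row 0 — prev 0 → HIT
11: bank 1 row 3 — prev 3 → HIT
12: bank 0 row 0 — prev 1 → CONFLICT
13: bank 3 row 2 — prev 4 → CONFLICT
14: bank 6 row 4 — prev 6 → CONFLICT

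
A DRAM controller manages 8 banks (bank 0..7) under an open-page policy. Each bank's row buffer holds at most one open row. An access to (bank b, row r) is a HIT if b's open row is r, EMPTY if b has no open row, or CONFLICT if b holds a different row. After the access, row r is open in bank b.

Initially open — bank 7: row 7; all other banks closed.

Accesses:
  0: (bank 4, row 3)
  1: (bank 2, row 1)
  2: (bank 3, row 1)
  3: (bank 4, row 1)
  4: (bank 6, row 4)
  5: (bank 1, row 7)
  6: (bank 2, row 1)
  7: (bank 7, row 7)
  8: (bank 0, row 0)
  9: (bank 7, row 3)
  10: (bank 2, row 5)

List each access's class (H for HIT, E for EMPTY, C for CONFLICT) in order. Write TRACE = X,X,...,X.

TRACE = E,E,E,C,E,E,H,H,E,C,C

#0 (4,3) E
#1 (2,1) E
#2 (3,1) E
#3 (4,1) C  (was 3)
#4 (6,4) E
#5 (1,7) E
#6 (2,1) H  (was 1)
#7 (7,7) H  (was 7)
#8 (0,0) E
#9 (7,3) C  (was 7)
#10 (2,5) C  (was 1)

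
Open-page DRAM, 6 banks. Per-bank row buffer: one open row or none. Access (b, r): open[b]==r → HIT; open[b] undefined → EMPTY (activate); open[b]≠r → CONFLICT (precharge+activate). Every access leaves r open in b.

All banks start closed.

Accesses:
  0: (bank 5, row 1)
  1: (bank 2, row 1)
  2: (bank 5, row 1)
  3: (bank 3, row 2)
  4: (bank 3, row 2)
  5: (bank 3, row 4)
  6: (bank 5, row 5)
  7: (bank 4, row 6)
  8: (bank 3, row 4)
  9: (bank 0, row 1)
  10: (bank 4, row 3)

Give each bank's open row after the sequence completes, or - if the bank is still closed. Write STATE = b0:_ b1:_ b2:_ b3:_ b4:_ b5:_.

STATE = b0:1 b1:- b2:1 b3:4 b4:3 b5:5

0: bank 5 row 1 — prev None → EMPTY
1: bank 2 row 1 — prev None → EMPTY
2: bank 5 row 1 — prev 1 → HIT
3: bank 3 row 2 — prev None → EMPTY
4: bank 3 row 2 — prev 2 → HIT
5: bank 3 row 4 — prev 2 → CONFLICT
6: bank 5 row 5 — prev 1 → CONFLICT
7: bank 4 row 6 — prev None → EMPTY
8: bank 3 row 4 — prev 4 → HIT
9: bank 0 row 1 — prev None → EMPTY
10: bank 4 row 3 — prev 6 → CONFLICT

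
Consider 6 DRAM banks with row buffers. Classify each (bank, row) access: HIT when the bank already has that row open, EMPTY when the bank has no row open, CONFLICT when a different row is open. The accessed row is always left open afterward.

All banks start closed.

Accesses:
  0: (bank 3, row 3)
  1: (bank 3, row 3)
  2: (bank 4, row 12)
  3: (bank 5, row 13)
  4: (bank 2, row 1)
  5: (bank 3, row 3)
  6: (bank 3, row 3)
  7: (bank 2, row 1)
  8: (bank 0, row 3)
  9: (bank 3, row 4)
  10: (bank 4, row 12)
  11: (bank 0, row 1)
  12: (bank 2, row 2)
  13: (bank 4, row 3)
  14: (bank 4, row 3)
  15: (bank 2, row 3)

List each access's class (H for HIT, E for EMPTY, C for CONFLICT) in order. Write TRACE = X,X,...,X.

TRACE = E,H,E,E,E,H,H,H,E,C,H,C,C,C,H,C

  [0] b3 r3: no row ⇒ E
  [1] b3 r3: had r3 ⇒ H
  [2] b4 r12: no row ⇒ E
  [3] b5 r13: no row ⇒ E
  [4] b2 r1: no row ⇒ E
  [5] b3 r3: had r3 ⇒ H
  [6] b3 r3: had r3 ⇒ H
  [7] b2 r1: had r1 ⇒ H
  [8] b0 r3: no row ⇒ E
  [9] b3 r4: had r3 ⇒ C
  [10] b4 r12: had r12 ⇒ H
  [11] b0 r1: had r3 ⇒ C
  [12] b2 r2: had r1 ⇒ C
  [13] b4 r3: had r12 ⇒ C
  [14] b4 r3: had r3 ⇒ H
  [15] b2 r3: had r2 ⇒ C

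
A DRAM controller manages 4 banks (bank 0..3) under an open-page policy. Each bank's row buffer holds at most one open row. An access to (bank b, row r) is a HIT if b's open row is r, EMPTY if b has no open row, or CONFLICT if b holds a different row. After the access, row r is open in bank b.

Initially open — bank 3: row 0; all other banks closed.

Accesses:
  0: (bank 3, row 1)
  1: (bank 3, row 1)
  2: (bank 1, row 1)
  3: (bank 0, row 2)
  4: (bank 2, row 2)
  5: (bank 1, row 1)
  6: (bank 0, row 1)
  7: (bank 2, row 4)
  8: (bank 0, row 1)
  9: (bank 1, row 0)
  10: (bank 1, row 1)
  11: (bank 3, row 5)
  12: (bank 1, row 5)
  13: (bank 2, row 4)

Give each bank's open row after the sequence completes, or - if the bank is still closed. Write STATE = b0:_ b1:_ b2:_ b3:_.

STATE = b0:1 b1:5 b2:4 b3:5

0: bank 3 row 1 — prev 0 → CONFLICT
1: bank 3 row 1 — prev 1 → HIT
2: bank 1 row 1 — prev None → EMPTY
3: bank 0 row 2 — prev None → EMPTY
4: bank 2 row 2 — prev None → EMPTY
5: bank 1 row 1 — prev 1 → HIT
6: bank 0 row 1 — prev 2 → CONFLICT
7: bank 2 row 4 — prev 2 → CONFLICT
8: bank 0 row 1 — prev 1 → HIT
9: bank 1 row 0 — prev 1 → CONFLICT
10: bank 1 row 1 — prev 0 → CONFLICT
11: bank 3 row 5 — prev 1 → CONFLICT
12: bank 1 row 5 — prev 1 → CONFLICT
13: bank 2 row 4 — prev 4 → HIT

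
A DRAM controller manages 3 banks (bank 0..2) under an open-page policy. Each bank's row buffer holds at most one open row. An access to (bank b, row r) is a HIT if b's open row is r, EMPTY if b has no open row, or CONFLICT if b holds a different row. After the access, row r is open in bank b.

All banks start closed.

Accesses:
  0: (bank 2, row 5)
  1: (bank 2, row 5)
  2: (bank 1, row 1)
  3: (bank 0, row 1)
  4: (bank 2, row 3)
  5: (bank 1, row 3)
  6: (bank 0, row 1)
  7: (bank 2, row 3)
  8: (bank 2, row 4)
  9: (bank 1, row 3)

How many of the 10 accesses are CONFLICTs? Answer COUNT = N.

0: bank 2 row 5 — prev None → EMPTY
1: bank 2 row 5 — prev 5 → HIT
2: bank 1 row 1 — prev None → EMPTY
3: bank 0 row 1 — prev None → EMPTY
4: bank 2 row 3 — prev 5 → CONFLICT
5: bank 1 row 3 — prev 1 → CONFLICT
6: bank 0 row 1 — prev 1 → HIT
7: bank 2 row 3 — prev 3 → HIT
8: bank 2 row 4 — prev 3 → CONFLICT
9: bank 1 row 3 — prev 3 → HIT

COUNT = 3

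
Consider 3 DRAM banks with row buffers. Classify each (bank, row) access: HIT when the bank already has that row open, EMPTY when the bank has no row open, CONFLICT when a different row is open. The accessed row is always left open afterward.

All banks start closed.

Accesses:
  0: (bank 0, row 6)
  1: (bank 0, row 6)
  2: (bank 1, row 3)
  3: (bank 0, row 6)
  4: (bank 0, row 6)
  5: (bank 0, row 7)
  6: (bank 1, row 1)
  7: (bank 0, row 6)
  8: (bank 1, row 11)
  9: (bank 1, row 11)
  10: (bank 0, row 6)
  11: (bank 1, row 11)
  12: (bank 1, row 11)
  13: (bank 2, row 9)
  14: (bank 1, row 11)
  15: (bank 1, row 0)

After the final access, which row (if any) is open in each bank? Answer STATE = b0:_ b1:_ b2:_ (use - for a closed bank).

STATE = b0:6 b1:0 b2:9

0: bank 0 row 6 — prev None → EMPTY
1: bank 0 row 6 — prev 6 → HIT
2: bank 1 row 3 — prev None → EMPTY
3: bank 0 row 6 — prev 6 → HIT
4: bank 0 row 6 — prev 6 → HIT
5: bank 0 row 7 — prev 6 → CONFLICT
6: bank 1 row 1 — prev 3 → CONFLICT
7: bank 0 row 6 — prev 7 → CONFLICT
8: bank 1 row 11 — prev 1 → CONFLICT
9: bank 1 row 11 — prev 11 → HIT
10: bank 0 row 6 — prev 6 → HIT
11: bank 1 row 11 — prev 11 → HIT
12: bank 1 row 11 — prev 11 → HIT
13: bank 2 row 9 — prev None → EMPTY
14: bank 1 row 11 — prev 11 → HIT
15: bank 1 row 0 — prev 11 → CONFLICT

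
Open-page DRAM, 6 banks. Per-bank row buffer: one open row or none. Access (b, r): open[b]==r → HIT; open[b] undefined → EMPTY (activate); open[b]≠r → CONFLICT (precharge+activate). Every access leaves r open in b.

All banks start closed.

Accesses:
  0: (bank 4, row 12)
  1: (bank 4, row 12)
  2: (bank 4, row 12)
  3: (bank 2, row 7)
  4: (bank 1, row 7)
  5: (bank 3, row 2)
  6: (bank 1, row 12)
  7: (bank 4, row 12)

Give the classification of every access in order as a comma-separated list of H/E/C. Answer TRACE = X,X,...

TRACE = E,H,H,E,E,E,C,H

  [0] b4 r12: no row ⇒ E
  [1] b4 r12: had r12 ⇒ H
  [2] b4 r12: had r12 ⇒ H
  [3] b2 r7: no row ⇒ E
  [4] b1 r7: no row ⇒ E
  [5] b3 r2: no row ⇒ E
  [6] b1 r12: had r7 ⇒ C
  [7] b4 r12: had r12 ⇒ H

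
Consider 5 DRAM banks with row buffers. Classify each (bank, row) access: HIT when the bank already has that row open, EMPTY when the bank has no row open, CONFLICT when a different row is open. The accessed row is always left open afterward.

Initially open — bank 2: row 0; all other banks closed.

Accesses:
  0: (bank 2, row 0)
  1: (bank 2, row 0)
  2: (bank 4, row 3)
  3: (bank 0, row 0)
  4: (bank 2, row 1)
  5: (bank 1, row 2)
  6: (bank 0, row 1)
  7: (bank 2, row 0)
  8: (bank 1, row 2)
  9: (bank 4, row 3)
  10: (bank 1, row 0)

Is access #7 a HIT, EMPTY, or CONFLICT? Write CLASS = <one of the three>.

CLASS = CONFLICT

#0 (2,0) H  (was 0)
#1 (2,0) H  (was 0)
#2 (4,3) E
#3 (0,0) E
#4 (2,1) C  (was 0)
#5 (1,2) E
#6 (0,1) C  (was 0)
#7 (2,0) C  (was 1)
#8 (1,2) H  (was 2)
#9 (4,3) H  (was 3)
#10 (1,0) C  (was 2)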